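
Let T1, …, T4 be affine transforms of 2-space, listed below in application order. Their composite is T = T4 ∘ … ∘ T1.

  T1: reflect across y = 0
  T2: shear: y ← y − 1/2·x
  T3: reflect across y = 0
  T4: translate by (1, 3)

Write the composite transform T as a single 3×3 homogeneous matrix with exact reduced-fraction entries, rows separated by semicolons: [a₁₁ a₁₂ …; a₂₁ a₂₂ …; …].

T1 = [1 0 0; 0 -1 0; 0 0 1]
T2·T1 = [1 0 0; -1/2 -1 0; 0 0 1]
T3·…·T1 = [1 0 0; 1/2 1 0; 0 0 1]
T4·…·T1 = [1 0 1; 1/2 1 3; 0 0 1]

T = [1 0 1; 1/2 1 3; 0 0 1]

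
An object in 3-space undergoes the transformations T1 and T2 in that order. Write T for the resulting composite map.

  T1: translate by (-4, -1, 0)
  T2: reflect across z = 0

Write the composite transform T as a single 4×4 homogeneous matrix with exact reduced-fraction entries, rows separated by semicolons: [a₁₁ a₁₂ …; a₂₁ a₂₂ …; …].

T1 = [1 0 0 -4; 0 1 0 -1; 0 0 1 0; 0 0 0 1]
T2·T1 = [1 0 0 -4; 0 1 0 -1; 0 0 -1 0; 0 0 0 1]

T = [1 0 0 -4; 0 1 0 -1; 0 0 -1 0; 0 0 0 1]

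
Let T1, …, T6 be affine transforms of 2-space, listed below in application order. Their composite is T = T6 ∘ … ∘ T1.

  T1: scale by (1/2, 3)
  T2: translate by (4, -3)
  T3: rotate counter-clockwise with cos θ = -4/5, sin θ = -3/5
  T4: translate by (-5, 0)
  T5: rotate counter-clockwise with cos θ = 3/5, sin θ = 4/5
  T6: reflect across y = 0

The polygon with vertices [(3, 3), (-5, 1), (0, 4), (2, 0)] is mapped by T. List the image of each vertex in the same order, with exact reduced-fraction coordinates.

image vertices: (3, 19/2), (-3, 11/2), (6, 8), (-6, 9)

T1 scale by (1/2, 3): (3, 3) → (3/2, 9); (-5, 1) → (-5/2, 3); (0, 4) → (0, 12); (2, 0) → (1, 0)
T2 translate by (4, -3): (3/2, 9) → (11/2, 6); (-5/2, 3) → (3/2, 0); (0, 12) → (4, 9); (1, 0) → (5, -3)
T3 rotate counter-clockwise with cos θ = -4/5, sin θ = -3/5: (11/2, 6) → (-4/5, -81/10); (3/2, 0) → (-6/5, -9/10); (4, 9) → (11/5, -48/5); (5, -3) → (-29/5, -3/5)
T4 translate by (-5, 0): (-4/5, -81/10) → (-29/5, -81/10); (-6/5, -9/10) → (-31/5, -9/10); (11/5, -48/5) → (-14/5, -48/5); (-29/5, -3/5) → (-54/5, -3/5)
T5 rotate counter-clockwise with cos θ = 3/5, sin θ = 4/5: (-29/5, -81/10) → (3, -19/2); (-31/5, -9/10) → (-3, -11/2); (-14/5, -48/5) → (6, -8); (-54/5, -3/5) → (-6, -9)
T6 reflect across y = 0: (3, -19/2) → (3, 19/2); (-3, -11/2) → (-3, 11/2); (6, -8) → (6, 8); (-6, -9) → (-6, 9)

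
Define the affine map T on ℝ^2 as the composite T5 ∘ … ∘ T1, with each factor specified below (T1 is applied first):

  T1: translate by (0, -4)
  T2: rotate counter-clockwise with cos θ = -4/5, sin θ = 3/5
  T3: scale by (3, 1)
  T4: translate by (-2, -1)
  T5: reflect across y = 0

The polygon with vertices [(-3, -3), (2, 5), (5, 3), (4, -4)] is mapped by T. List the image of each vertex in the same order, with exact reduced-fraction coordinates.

T1 translate by (0, -4): (-3, -3) → (-3, -7); (2, 5) → (2, 1); (5, 3) → (5, -1); (4, -4) → (4, -8)
T2 rotate counter-clockwise with cos θ = -4/5, sin θ = 3/5: (-3, -7) → (33/5, 19/5); (2, 1) → (-11/5, 2/5); (5, -1) → (-17/5, 19/5); (4, -8) → (8/5, 44/5)
T3 scale by (3, 1): (33/5, 19/5) → (99/5, 19/5); (-11/5, 2/5) → (-33/5, 2/5); (-17/5, 19/5) → (-51/5, 19/5); (8/5, 44/5) → (24/5, 44/5)
T4 translate by (-2, -1): (99/5, 19/5) → (89/5, 14/5); (-33/5, 2/5) → (-43/5, -3/5); (-51/5, 19/5) → (-61/5, 14/5); (24/5, 44/5) → (14/5, 39/5)
T5 reflect across y = 0: (89/5, 14/5) → (89/5, -14/5); (-43/5, -3/5) → (-43/5, 3/5); (-61/5, 14/5) → (-61/5, -14/5); (14/5, 39/5) → (14/5, -39/5)

image vertices: (89/5, -14/5), (-43/5, 3/5), (-61/5, -14/5), (14/5, -39/5)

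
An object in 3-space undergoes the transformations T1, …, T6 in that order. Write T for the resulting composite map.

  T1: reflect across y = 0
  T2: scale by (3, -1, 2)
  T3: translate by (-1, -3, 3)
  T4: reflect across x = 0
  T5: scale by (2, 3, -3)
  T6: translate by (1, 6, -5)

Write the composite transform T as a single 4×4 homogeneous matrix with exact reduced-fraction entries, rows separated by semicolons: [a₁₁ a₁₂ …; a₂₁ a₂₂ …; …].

T1 = [1 0 0 0; 0 -1 0 0; 0 0 1 0; 0 0 0 1]
T2·T1 = [3 0 0 0; 0 1 0 0; 0 0 2 0; 0 0 0 1]
T3·…·T1 = [3 0 0 -1; 0 1 0 -3; 0 0 2 3; 0 0 0 1]
T4·…·T1 = [-3 0 0 1; 0 1 0 -3; 0 0 2 3; 0 0 0 1]
T5·…·T1 = [-6 0 0 2; 0 3 0 -9; 0 0 -6 -9; 0 0 0 1]
T6·…·T1 = [-6 0 0 3; 0 3 0 -3; 0 0 -6 -14; 0 0 0 1]

T = [-6 0 0 3; 0 3 0 -3; 0 0 -6 -14; 0 0 0 1]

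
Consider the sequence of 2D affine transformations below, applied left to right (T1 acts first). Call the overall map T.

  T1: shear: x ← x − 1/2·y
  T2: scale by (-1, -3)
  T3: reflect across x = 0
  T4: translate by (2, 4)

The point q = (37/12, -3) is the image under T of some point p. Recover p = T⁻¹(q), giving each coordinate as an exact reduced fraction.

T1 = [1 -1/2 0; 0 1 0; 0 0 1]
T2·T1 = [-1 1/2 0; 0 -3 0; 0 0 1]
T3·…·T1 = [1 -1/2 0; 0 -3 0; 0 0 1]
T4·…·T1 = [1 -1/2 2; 0 -3 4; 0 0 1]
det M = -3; M⁻¹ = [1 -1/6 -4/3; 0 -1/3 4/3; 0 0 1]
M⁻¹ · (37/12, -3)ᵀ = (9/4, 7/3)ᵀ

p = (9/4, 7/3)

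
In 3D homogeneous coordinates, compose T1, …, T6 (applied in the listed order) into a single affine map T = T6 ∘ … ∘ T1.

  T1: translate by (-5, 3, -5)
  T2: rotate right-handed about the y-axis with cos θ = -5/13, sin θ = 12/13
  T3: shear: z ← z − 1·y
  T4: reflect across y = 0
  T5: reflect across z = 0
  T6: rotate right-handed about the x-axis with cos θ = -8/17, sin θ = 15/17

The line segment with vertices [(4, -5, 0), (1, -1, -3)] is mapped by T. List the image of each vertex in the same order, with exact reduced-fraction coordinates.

T1 translate by (-5, 3, -5): (4, -5, 0) → (-1, -2, -5); (1, -1, -3) → (-4, 2, -8)
T2 rotate right-handed about the y-axis with cos θ = -5/13, sin θ = 12/13: (-1, -2, -5) → (-55/13, -2, 37/13); (-4, 2, -8) → (-76/13, 2, 88/13)
T3 shear: z ← z − 1·y: (-55/13, -2, 37/13) → (-55/13, -2, 63/13); (-76/13, 2, 88/13) → (-76/13, 2, 62/13)
T4 reflect across y = 0: (-55/13, -2, 63/13) → (-55/13, 2, 63/13); (-76/13, 2, 62/13) → (-76/13, -2, 62/13)
T5 reflect across z = 0: (-55/13, 2, 63/13) → (-55/13, 2, -63/13); (-76/13, -2, 62/13) → (-76/13, -2, -62/13)
T6 rotate right-handed about the x-axis with cos θ = -8/17, sin θ = 15/17: (-55/13, 2, -63/13) → (-55/13, 737/221, 894/221); (-76/13, -2, -62/13) → (-76/13, 1138/221, 106/221)

image vertices: (-55/13, 737/221, 894/221), (-76/13, 1138/221, 106/221)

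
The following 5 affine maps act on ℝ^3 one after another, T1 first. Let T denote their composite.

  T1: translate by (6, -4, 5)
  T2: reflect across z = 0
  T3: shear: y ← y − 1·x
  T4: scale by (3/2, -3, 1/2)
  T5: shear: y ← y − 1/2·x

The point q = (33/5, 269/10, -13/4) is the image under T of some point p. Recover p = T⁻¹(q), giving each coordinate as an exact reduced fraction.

T1 = [1 0 0 6; 0 1 0 -4; 0 0 1 5; 0 0 0 1]
T2·T1 = [1 0 0 6; 0 1 0 -4; 0 0 -1 -5; 0 0 0 1]
T3·…·T1 = [1 0 0 6; -1 1 0 -10; 0 0 -1 -5; 0 0 0 1]
T4·…·T1 = [3/2 0 0 9; 3 -3 0 30; 0 0 -1/2 -5/2; 0 0 0 1]
T5·…·T1 = [3/2 0 0 9; 9/4 -3 0 51/2; 0 0 -1/2 -5/2; 0 0 0 1]
det M = 9/4; M⁻¹ = [2/3 0 0 -6; 1/2 -1/3 0 4; 0 0 -2 -5; 0 0 0 1]
M⁻¹ · (33/5, 269/10, -13/4)ᵀ = (-8/5, -5/3, 3/2)ᵀ

p = (-8/5, -5/3, 3/2)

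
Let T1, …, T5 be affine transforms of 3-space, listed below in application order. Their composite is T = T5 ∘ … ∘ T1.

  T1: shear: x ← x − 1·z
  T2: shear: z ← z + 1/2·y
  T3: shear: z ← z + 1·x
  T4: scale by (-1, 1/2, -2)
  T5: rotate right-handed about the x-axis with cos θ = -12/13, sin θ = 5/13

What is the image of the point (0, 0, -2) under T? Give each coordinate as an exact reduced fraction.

T1 shear: x ← x − 1·z: (0, 0, -2) → (2, 0, -2)
T2 shear: z ← z + 1/2·y: (2, 0, -2) → (2, 0, -2)
T3 shear: z ← z + 1·x: (2, 0, -2) → (2, 0, 0)
T4 scale by (-1, 1/2, -2): (2, 0, 0) → (-2, 0, 0)
T5 rotate right-handed about the x-axis with cos θ = -12/13, sin θ = 5/13: (-2, 0, 0) → (-2, 0, 0)

T(p) = (-2, 0, 0)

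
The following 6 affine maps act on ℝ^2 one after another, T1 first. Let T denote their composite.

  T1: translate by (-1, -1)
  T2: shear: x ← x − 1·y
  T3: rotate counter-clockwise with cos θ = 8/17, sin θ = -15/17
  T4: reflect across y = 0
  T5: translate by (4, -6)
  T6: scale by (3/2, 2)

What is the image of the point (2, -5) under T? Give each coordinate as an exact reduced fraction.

T(p) = (3, 6)

T1 translate by (-1, -1): (2, -5) → (1, -6)
T2 shear: x ← x − 1·y: (1, -6) → (7, -6)
T3 rotate counter-clockwise with cos θ = 8/17, sin θ = -15/17: (7, -6) → (-2, -9)
T4 reflect across y = 0: (-2, -9) → (-2, 9)
T5 translate by (4, -6): (-2, 9) → (2, 3)
T6 scale by (3/2, 2): (2, 3) → (3, 6)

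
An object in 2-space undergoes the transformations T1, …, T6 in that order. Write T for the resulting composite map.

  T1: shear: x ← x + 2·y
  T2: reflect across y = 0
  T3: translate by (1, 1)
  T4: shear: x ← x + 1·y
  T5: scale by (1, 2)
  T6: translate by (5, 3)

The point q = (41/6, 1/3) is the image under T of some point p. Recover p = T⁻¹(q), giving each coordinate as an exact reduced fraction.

T1 = [1 2 0; 0 1 0; 0 0 1]
T2·T1 = [1 2 0; 0 -1 0; 0 0 1]
T3·…·T1 = [1 2 1; 0 -1 1; 0 0 1]
T4·…·T1 = [1 1 2; 0 -1 1; 0 0 1]
T5·…·T1 = [1 1 2; 0 -2 2; 0 0 1]
T6·…·T1 = [1 1 7; 0 -2 5; 0 0 1]
det M = -2; M⁻¹ = [1 1/2 -19/2; 0 -1/2 5/2; 0 0 1]
M⁻¹ · (41/6, 1/3)ᵀ = (-5/2, 7/3)ᵀ

p = (-5/2, 7/3)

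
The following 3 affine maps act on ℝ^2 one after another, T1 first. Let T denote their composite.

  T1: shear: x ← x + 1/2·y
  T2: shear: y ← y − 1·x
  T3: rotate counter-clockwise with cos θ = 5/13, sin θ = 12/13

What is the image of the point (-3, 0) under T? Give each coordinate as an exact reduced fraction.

T(p) = (-51/13, -21/13)

T1 shear: x ← x + 1/2·y: (-3, 0) → (-3, 0)
T2 shear: y ← y − 1·x: (-3, 0) → (-3, 3)
T3 rotate counter-clockwise with cos θ = 5/13, sin θ = 12/13: (-3, 3) → (-51/13, -21/13)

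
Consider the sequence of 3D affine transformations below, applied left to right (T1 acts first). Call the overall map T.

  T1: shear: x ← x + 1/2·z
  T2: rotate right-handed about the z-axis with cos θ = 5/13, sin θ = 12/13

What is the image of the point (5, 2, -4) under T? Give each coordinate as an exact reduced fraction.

T(p) = (-9/13, 46/13, -4)

T1 shear: x ← x + 1/2·z: (5, 2, -4) → (3, 2, -4)
T2 rotate right-handed about the z-axis with cos θ = 5/13, sin θ = 12/13: (3, 2, -4) → (-9/13, 46/13, -4)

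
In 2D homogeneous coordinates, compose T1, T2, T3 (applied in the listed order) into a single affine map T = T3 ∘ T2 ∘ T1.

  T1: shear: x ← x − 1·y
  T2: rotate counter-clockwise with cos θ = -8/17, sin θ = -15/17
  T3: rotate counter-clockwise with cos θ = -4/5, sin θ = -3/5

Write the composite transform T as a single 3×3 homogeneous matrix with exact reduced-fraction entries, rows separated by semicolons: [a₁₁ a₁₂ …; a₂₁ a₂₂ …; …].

T = [-13/85 -71/85 0; 84/85 -97/85 0; 0 0 1]

T1 = [1 -1 0; 0 1 0; 0 0 1]
T2·T1 = [-8/17 23/17 0; -15/17 7/17 0; 0 0 1]
T3·…·T1 = [-13/85 -71/85 0; 84/85 -97/85 0; 0 0 1]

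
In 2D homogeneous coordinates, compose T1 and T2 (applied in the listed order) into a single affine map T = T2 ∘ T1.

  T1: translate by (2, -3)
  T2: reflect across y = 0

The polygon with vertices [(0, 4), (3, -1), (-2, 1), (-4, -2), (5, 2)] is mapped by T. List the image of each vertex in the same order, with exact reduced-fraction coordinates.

T1 translate by (2, -3): (0, 4) → (2, 1); (3, -1) → (5, -4); (-2, 1) → (0, -2); (-4, -2) → (-2, -5); (5, 2) → (7, -1)
T2 reflect across y = 0: (2, 1) → (2, -1); (5, -4) → (5, 4); (0, -2) → (0, 2); (-2, -5) → (-2, 5); (7, -1) → (7, 1)

image vertices: (2, -1), (5, 4), (0, 2), (-2, 5), (7, 1)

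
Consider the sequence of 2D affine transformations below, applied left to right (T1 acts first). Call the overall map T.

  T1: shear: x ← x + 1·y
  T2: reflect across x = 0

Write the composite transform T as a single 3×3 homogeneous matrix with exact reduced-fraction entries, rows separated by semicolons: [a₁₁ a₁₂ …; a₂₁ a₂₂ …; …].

T = [-1 -1 0; 0 1 0; 0 0 1]

T1 = [1 1 0; 0 1 0; 0 0 1]
T2·T1 = [-1 -1 0; 0 1 0; 0 0 1]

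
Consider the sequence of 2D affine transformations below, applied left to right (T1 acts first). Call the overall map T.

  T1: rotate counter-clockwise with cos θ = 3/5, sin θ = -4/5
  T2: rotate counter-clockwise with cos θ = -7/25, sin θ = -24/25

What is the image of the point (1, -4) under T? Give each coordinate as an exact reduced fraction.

T(p) = (-293/125, 424/125)

T1 rotate counter-clockwise with cos θ = 3/5, sin θ = -4/5: (1, -4) → (-13/5, -16/5)
T2 rotate counter-clockwise with cos θ = -7/25, sin θ = -24/25: (-13/5, -16/5) → (-293/125, 424/125)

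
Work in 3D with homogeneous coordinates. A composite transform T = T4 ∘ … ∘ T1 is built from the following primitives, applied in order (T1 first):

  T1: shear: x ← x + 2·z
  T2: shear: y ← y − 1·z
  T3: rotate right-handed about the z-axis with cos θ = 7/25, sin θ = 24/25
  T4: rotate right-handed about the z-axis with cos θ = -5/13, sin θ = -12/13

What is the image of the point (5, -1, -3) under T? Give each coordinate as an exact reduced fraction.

T1 shear: x ← x + 2·z: (5, -1, -3) → (-1, -1, -3)
T2 shear: y ← y − 1·z: (-1, -1, -3) → (-1, 2, -3)
T3 rotate right-handed about the z-axis with cos θ = 7/25, sin θ = 24/25: (-1, 2, -3) → (-11/5, -2/5, -3)
T4 rotate right-handed about the z-axis with cos θ = -5/13, sin θ = -12/13: (-11/5, -2/5, -3) → (31/65, 142/65, -3)

T(p) = (31/65, 142/65, -3)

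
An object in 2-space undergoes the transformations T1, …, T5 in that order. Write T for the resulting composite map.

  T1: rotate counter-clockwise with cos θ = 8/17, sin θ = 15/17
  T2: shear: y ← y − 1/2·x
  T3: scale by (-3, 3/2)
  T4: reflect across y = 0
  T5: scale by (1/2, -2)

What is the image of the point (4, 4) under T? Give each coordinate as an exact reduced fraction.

T1 rotate counter-clockwise with cos θ = 8/17, sin θ = 15/17: (4, 4) → (-28/17, 92/17)
T2 shear: y ← y − 1/2·x: (-28/17, 92/17) → (-28/17, 106/17)
T3 scale by (-3, 3/2): (-28/17, 106/17) → (84/17, 159/17)
T4 reflect across y = 0: (84/17, 159/17) → (84/17, -159/17)
T5 scale by (1/2, -2): (84/17, -159/17) → (42/17, 318/17)

T(p) = (42/17, 318/17)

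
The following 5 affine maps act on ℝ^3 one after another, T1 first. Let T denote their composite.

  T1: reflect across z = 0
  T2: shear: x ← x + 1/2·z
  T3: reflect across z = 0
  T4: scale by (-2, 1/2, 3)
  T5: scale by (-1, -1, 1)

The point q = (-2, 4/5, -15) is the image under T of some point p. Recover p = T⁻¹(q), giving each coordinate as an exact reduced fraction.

T1 = [1 0 0 0; 0 1 0 0; 0 0 -1 0; 0 0 0 1]
T2·T1 = [1 0 -1/2 0; 0 1 0 0; 0 0 -1 0; 0 0 0 1]
T3·…·T1 = [1 0 -1/2 0; 0 1 0 0; 0 0 1 0; 0 0 0 1]
T4·…·T1 = [-2 0 1 0; 0 1/2 0 0; 0 0 3 0; 0 0 0 1]
T5·…·T1 = [2 0 -1 0; 0 -1/2 0 0; 0 0 3 0; 0 0 0 1]
det M = -3; M⁻¹ = [1/2 0 1/6 0; 0 -2 0 0; 0 0 1/3 0; 0 0 0 1]
M⁻¹ · (-2, 4/5, -15)ᵀ = (-7/2, -8/5, -5)ᵀ

p = (-7/2, -8/5, -5)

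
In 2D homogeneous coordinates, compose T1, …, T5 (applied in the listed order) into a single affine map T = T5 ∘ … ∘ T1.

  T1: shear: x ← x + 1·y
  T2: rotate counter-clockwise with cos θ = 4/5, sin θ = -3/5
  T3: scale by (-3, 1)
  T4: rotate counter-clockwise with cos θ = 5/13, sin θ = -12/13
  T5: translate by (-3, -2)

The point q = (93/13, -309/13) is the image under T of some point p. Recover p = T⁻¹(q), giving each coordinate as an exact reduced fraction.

T1 = [1 1 0; 0 1 0; 0 0 1]
T2·T1 = [4/5 7/5 0; -3/5 1/5 0; 0 0 1]
T3·…·T1 = [-12/5 -21/5 0; -3/5 1/5 0; 0 0 1]
T4·…·T1 = [-96/65 -93/65 0; 129/65 257/65 0; 0 0 1]
T5·…·T1 = [-96/65 -93/65 -3; 129/65 257/65 -2; 0 0 1]
det M = -3; M⁻¹ = [-257/195 -31/65 -319/65; 43/65 32/65 193/65; 0 0 1]
M⁻¹ · (93/13, -309/13)ᵀ = (-3, -4)ᵀ

p = (-3, -4)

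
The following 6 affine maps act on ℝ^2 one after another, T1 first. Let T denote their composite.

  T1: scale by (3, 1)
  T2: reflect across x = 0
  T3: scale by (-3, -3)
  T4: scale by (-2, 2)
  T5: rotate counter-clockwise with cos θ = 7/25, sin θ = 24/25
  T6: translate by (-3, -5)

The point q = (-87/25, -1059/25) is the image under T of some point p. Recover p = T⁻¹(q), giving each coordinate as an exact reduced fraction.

p = (2, 5/3)

T1 = [3 0 0; 0 1 0; 0 0 1]
T2·T1 = [-3 0 0; 0 1 0; 0 0 1]
T3·…·T1 = [9 0 0; 0 -3 0; 0 0 1]
T4·…·T1 = [-18 0 0; 0 -6 0; 0 0 1]
T5·…·T1 = [-126/25 144/25 0; -432/25 -42/25 0; 0 0 1]
T6·…·T1 = [-126/25 144/25 -3; -432/25 -42/25 -5; 0 0 1]
det M = 108; M⁻¹ = [-7/450 -4/75 -47/150; 4/25 -7/150 37/150; 0 0 1]
M⁻¹ · (-87/25, -1059/25)ᵀ = (2, 5/3)ᵀ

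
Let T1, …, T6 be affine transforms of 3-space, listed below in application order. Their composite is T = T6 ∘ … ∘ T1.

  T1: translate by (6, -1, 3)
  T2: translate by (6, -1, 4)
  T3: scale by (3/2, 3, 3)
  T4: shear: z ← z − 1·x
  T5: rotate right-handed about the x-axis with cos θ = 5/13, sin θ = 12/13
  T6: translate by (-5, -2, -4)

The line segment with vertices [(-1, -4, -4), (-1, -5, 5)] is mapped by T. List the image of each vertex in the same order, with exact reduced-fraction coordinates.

T1 translate by (6, -1, 3): (-1, -4, -4) → (5, -5, -1); (-1, -5, 5) → (5, -6, 8)
T2 translate by (6, -1, 4): (5, -5, -1) → (11, -6, 3); (5, -6, 8) → (11, -7, 12)
T3 scale by (3/2, 3, 3): (11, -6, 3) → (33/2, -18, 9); (11, -7, 12) → (33/2, -21, 36)
T4 shear: z ← z − 1·x: (33/2, -18, 9) → (33/2, -18, -15/2); (33/2, -21, 36) → (33/2, -21, 39/2)
T5 rotate right-handed about the x-axis with cos θ = 5/13, sin θ = 12/13: (33/2, -18, -15/2) → (33/2, 0, -39/2); (33/2, -21, 39/2) → (33/2, -339/13, -309/26)
T6 translate by (-5, -2, -4): (33/2, 0, -39/2) → (23/2, -2, -47/2); (33/2, -339/13, -309/26) → (23/2, -365/13, -413/26)

image vertices: (23/2, -2, -47/2), (23/2, -365/13, -413/26)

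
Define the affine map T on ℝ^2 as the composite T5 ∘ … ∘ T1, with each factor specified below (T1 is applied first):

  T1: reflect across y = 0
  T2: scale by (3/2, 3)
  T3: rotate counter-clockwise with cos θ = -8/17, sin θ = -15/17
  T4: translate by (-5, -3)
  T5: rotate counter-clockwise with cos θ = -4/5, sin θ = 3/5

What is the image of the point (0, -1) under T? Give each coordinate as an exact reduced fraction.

T(p) = (77/17, 36/17)

T1 reflect across y = 0: (0, -1) → (0, 1)
T2 scale by (3/2, 3): (0, 1) → (0, 3)
T3 rotate counter-clockwise with cos θ = -8/17, sin θ = -15/17: (0, 3) → (45/17, -24/17)
T4 translate by (-5, -3): (45/17, -24/17) → (-40/17, -75/17)
T5 rotate counter-clockwise with cos θ = -4/5, sin θ = 3/5: (-40/17, -75/17) → (77/17, 36/17)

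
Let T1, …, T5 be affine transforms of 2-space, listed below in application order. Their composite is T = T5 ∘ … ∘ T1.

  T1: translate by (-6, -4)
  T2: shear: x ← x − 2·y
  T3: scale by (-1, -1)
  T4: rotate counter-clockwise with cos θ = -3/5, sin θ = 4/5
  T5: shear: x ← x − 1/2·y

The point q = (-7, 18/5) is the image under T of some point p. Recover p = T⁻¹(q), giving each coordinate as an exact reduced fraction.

p = (-4, 2)

T1 = [1 0 -6; 0 1 -4; 0 0 1]
T2·T1 = [1 -2 2; 0 1 -4; 0 0 1]
T3·…·T1 = [-1 2 -2; 0 -1 4; 0 0 1]
T4·…·T1 = [3/5 -2/5 -2; -4/5 11/5 -4; 0 0 1]
T5·…·T1 = [1 -3/2 0; -4/5 11/5 -4; 0 0 1]
det M = 1; M⁻¹ = [11/5 3/2 6; 4/5 1 4; 0 0 1]
M⁻¹ · (-7, 18/5)ᵀ = (-4, 2)ᵀ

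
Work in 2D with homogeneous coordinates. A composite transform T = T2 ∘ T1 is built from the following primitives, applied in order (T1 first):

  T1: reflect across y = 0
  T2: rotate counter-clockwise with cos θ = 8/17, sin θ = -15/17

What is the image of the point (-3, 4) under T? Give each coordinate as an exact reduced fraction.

T1 reflect across y = 0: (-3, 4) → (-3, -4)
T2 rotate counter-clockwise with cos θ = 8/17, sin θ = -15/17: (-3, -4) → (-84/17, 13/17)

T(p) = (-84/17, 13/17)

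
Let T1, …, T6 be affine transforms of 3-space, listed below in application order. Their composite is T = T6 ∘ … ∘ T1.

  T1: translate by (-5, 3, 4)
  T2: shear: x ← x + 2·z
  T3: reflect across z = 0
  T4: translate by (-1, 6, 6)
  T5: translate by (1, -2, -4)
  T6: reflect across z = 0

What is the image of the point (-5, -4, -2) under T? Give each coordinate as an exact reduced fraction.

T(p) = (-6, 3, 0)

T1 translate by (-5, 3, 4): (-5, -4, -2) → (-10, -1, 2)
T2 shear: x ← x + 2·z: (-10, -1, 2) → (-6, -1, 2)
T3 reflect across z = 0: (-6, -1, 2) → (-6, -1, -2)
T4 translate by (-1, 6, 6): (-6, -1, -2) → (-7, 5, 4)
T5 translate by (1, -2, -4): (-7, 5, 4) → (-6, 3, 0)
T6 reflect across z = 0: (-6, 3, 0) → (-6, 3, 0)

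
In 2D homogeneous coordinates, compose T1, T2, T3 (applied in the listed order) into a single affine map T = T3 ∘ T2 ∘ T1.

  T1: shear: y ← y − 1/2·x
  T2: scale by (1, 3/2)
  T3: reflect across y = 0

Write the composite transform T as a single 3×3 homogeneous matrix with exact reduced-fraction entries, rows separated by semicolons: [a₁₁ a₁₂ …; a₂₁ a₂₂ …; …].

T = [1 0 0; 3/4 -3/2 0; 0 0 1]

T1 = [1 0 0; -1/2 1 0; 0 0 1]
T2·T1 = [1 0 0; -3/4 3/2 0; 0 0 1]
T3·…·T1 = [1 0 0; 3/4 -3/2 0; 0 0 1]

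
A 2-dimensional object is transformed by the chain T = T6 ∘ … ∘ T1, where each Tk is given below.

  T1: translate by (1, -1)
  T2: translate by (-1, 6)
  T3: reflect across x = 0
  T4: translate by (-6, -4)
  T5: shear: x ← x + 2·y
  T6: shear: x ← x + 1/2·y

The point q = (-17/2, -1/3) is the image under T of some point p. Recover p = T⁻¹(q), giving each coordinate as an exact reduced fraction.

p = (5/3, -4/3)

T1 = [1 0 1; 0 1 -1; 0 0 1]
T2·T1 = [1 0 0; 0 1 5; 0 0 1]
T3·…·T1 = [-1 0 0; 0 1 5; 0 0 1]
T4·…·T1 = [-1 0 -6; 0 1 1; 0 0 1]
T5·…·T1 = [-1 2 -4; 0 1 1; 0 0 1]
T6·…·T1 = [-1 5/2 -7/2; 0 1 1; 0 0 1]
det M = -1; M⁻¹ = [-1 5/2 -6; 0 1 -1; 0 0 1]
M⁻¹ · (-17/2, -1/3)ᵀ = (5/3, -4/3)ᵀ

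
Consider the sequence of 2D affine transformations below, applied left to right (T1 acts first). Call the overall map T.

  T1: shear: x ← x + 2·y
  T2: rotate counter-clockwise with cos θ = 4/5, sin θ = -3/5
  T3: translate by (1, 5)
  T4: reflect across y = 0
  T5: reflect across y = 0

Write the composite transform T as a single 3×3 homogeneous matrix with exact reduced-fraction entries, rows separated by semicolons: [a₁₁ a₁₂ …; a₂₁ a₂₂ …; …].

T = [4/5 11/5 1; -3/5 -2/5 5; 0 0 1]

T1 = [1 2 0; 0 1 0; 0 0 1]
T2·T1 = [4/5 11/5 0; -3/5 -2/5 0; 0 0 1]
T3·…·T1 = [4/5 11/5 1; -3/5 -2/5 5; 0 0 1]
T4·…·T1 = [4/5 11/5 1; 3/5 2/5 -5; 0 0 1]
T5·…·T1 = [4/5 11/5 1; -3/5 -2/5 5; 0 0 1]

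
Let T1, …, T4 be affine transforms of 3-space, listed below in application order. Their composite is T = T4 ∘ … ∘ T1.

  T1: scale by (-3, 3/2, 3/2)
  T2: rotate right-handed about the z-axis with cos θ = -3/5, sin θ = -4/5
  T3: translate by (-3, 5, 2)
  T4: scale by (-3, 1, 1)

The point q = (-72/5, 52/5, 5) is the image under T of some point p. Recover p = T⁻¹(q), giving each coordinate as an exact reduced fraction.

p = (3, 2, 2)

T1 = [-3 0 0 0; 0 3/2 0 0; 0 0 3/2 0; 0 0 0 1]
T2·T1 = [9/5 6/5 0 0; 12/5 -9/10 0 0; 0 0 3/2 0; 0 0 0 1]
T3·…·T1 = [9/5 6/5 0 -3; 12/5 -9/10 0 5; 0 0 3/2 2; 0 0 0 1]
T4·…·T1 = [-27/5 -18/5 0 9; 12/5 -9/10 0 5; 0 0 3/2 2; 0 0 0 1]
det M = 81/4; M⁻¹ = [-1/15 4/15 0 -11/15; -8/45 -2/5 0 18/5; 0 0 2/3 -4/3; 0 0 0 1]
M⁻¹ · (-72/5, 52/5, 5)ᵀ = (3, 2, 2)ᵀ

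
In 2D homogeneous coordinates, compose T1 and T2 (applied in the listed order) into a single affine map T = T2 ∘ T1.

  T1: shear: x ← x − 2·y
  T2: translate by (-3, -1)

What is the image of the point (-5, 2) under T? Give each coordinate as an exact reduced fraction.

T1 shear: x ← x − 2·y: (-5, 2) → (-9, 2)
T2 translate by (-3, -1): (-9, 2) → (-12, 1)

T(p) = (-12, 1)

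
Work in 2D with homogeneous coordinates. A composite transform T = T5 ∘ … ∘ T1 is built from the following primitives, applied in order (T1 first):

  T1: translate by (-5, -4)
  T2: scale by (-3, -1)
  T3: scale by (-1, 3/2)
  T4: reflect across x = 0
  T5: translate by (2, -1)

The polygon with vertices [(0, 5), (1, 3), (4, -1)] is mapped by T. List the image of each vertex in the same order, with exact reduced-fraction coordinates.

image vertices: (17, -5/2), (14, 1/2), (5, 13/2)

T1 translate by (-5, -4): (0, 5) → (-5, 1); (1, 3) → (-4, -1); (4, -1) → (-1, -5)
T2 scale by (-3, -1): (-5, 1) → (15, -1); (-4, -1) → (12, 1); (-1, -5) → (3, 5)
T3 scale by (-1, 3/2): (15, -1) → (-15, -3/2); (12, 1) → (-12, 3/2); (3, 5) → (-3, 15/2)
T4 reflect across x = 0: (-15, -3/2) → (15, -3/2); (-12, 3/2) → (12, 3/2); (-3, 15/2) → (3, 15/2)
T5 translate by (2, -1): (15, -3/2) → (17, -5/2); (12, 3/2) → (14, 1/2); (3, 15/2) → (5, 13/2)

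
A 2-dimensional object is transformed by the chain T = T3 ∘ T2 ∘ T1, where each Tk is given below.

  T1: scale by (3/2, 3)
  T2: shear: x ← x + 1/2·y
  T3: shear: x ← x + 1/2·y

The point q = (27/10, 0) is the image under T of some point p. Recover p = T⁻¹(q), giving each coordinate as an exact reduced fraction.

p = (9/5, 0)

T1 = [3/2 0 0; 0 3 0; 0 0 1]
T2·T1 = [3/2 3/2 0; 0 3 0; 0 0 1]
T3·…·T1 = [3/2 3 0; 0 3 0; 0 0 1]
det M = 9/2; M⁻¹ = [2/3 -2/3 0; 0 1/3 0; 0 0 1]
M⁻¹ · (27/10, 0)ᵀ = (9/5, 0)ᵀ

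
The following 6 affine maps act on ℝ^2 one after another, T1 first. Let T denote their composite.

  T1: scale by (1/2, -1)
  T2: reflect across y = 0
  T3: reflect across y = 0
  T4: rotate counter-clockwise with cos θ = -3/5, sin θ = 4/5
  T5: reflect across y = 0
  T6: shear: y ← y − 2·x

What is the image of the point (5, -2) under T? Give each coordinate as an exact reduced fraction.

T1 scale by (1/2, -1): (5, -2) → (5/2, 2)
T2 reflect across y = 0: (5/2, 2) → (5/2, -2)
T3 reflect across y = 0: (5/2, -2) → (5/2, 2)
T4 rotate counter-clockwise with cos θ = -3/5, sin θ = 4/5: (5/2, 2) → (-31/10, 4/5)
T5 reflect across y = 0: (-31/10, 4/5) → (-31/10, -4/5)
T6 shear: y ← y − 2·x: (-31/10, -4/5) → (-31/10, 27/5)

T(p) = (-31/10, 27/5)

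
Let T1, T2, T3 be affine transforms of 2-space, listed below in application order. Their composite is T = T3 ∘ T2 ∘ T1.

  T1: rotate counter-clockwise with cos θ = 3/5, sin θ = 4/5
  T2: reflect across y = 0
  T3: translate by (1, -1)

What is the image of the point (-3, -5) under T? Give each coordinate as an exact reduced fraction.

T(p) = (16/5, 22/5)

T1 rotate counter-clockwise with cos θ = 3/5, sin θ = 4/5: (-3, -5) → (11/5, -27/5)
T2 reflect across y = 0: (11/5, -27/5) → (11/5, 27/5)
T3 translate by (1, -1): (11/5, 27/5) → (16/5, 22/5)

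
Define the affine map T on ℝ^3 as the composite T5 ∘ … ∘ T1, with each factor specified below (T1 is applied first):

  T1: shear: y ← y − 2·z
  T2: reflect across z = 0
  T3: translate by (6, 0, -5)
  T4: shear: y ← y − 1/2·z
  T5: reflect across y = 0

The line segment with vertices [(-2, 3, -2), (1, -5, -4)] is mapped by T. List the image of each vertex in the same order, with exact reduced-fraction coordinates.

T1 shear: y ← y − 2·z: (-2, 3, -2) → (-2, 7, -2); (1, -5, -4) → (1, 3, -4)
T2 reflect across z = 0: (-2, 7, -2) → (-2, 7, 2); (1, 3, -4) → (1, 3, 4)
T3 translate by (6, 0, -5): (-2, 7, 2) → (4, 7, -3); (1, 3, 4) → (7, 3, -1)
T4 shear: y ← y − 1/2·z: (4, 7, -3) → (4, 17/2, -3); (7, 3, -1) → (7, 7/2, -1)
T5 reflect across y = 0: (4, 17/2, -3) → (4, -17/2, -3); (7, 7/2, -1) → (7, -7/2, -1)

image vertices: (4, -17/2, -3), (7, -7/2, -1)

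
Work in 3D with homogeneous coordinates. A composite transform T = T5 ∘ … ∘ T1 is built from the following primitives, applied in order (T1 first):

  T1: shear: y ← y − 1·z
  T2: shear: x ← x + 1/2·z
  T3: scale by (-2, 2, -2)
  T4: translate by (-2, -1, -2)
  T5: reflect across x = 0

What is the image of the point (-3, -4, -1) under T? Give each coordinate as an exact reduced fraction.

T1 shear: y ← y − 1·z: (-3, -4, -1) → (-3, -3, -1)
T2 shear: x ← x + 1/2·z: (-3, -3, -1) → (-7/2, -3, -1)
T3 scale by (-2, 2, -2): (-7/2, -3, -1) → (7, -6, 2)
T4 translate by (-2, -1, -2): (7, -6, 2) → (5, -7, 0)
T5 reflect across x = 0: (5, -7, 0) → (-5, -7, 0)

T(p) = (-5, -7, 0)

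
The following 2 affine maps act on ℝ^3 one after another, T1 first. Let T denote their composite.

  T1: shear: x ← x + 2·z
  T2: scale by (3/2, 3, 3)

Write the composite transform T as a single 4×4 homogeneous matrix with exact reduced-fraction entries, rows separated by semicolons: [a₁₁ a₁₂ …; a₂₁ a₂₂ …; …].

T = [3/2 0 3 0; 0 3 0 0; 0 0 3 0; 0 0 0 1]

T1 = [1 0 2 0; 0 1 0 0; 0 0 1 0; 0 0 0 1]
T2·T1 = [3/2 0 3 0; 0 3 0 0; 0 0 3 0; 0 0 0 1]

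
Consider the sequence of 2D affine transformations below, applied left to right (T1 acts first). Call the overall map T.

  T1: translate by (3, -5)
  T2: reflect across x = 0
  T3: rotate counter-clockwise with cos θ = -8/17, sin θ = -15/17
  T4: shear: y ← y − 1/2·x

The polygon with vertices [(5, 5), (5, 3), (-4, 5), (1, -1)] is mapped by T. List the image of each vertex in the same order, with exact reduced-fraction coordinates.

T1 translate by (3, -5): (5, 5) → (8, 0); (5, 3) → (8, -2); (-4, 5) → (-1, 0); (1, -1) → (4, -6)
T2 reflect across x = 0: (8, 0) → (-8, 0); (8, -2) → (-8, -2); (-1, 0) → (1, 0); (4, -6) → (-4, -6)
T3 rotate counter-clockwise with cos θ = -8/17, sin θ = -15/17: (-8, 0) → (64/17, 120/17); (-8, -2) → (2, 8); (1, 0) → (-8/17, -15/17); (-4, -6) → (-58/17, 108/17)
T4 shear: y ← y − 1/2·x: (64/17, 120/17) → (64/17, 88/17); (2, 8) → (2, 7); (-8/17, -15/17) → (-8/17, -11/17); (-58/17, 108/17) → (-58/17, 137/17)

image vertices: (64/17, 88/17), (2, 7), (-8/17, -11/17), (-58/17, 137/17)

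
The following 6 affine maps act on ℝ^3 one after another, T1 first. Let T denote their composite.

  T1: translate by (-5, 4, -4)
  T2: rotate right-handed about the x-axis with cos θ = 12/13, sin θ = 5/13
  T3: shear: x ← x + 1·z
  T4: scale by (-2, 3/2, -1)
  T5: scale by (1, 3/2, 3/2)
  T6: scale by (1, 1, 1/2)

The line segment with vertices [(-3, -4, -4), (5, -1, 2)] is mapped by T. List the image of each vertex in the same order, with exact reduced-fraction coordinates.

T1 translate by (-5, 4, -4): (-3, -4, -4) → (-8, 0, -8); (5, -1, 2) → (0, 3, -2)
T2 rotate right-handed about the x-axis with cos θ = 12/13, sin θ = 5/13: (-8, 0, -8) → (-8, 40/13, -96/13); (0, 3, -2) → (0, 46/13, -9/13)
T3 shear: x ← x + 1·z: (-8, 40/13, -96/13) → (-200/13, 40/13, -96/13); (0, 46/13, -9/13) → (-9/13, 46/13, -9/13)
T4 scale by (-2, 3/2, -1): (-200/13, 40/13, -96/13) → (400/13, 60/13, 96/13); (-9/13, 46/13, -9/13) → (18/13, 69/13, 9/13)
T5 scale by (1, 3/2, 3/2): (400/13, 60/13, 96/13) → (400/13, 90/13, 144/13); (18/13, 69/13, 9/13) → (18/13, 207/26, 27/26)
T6 scale by (1, 1, 1/2): (400/13, 90/13, 144/13) → (400/13, 90/13, 72/13); (18/13, 207/26, 27/26) → (18/13, 207/26, 27/52)

image vertices: (400/13, 90/13, 72/13), (18/13, 207/26, 27/52)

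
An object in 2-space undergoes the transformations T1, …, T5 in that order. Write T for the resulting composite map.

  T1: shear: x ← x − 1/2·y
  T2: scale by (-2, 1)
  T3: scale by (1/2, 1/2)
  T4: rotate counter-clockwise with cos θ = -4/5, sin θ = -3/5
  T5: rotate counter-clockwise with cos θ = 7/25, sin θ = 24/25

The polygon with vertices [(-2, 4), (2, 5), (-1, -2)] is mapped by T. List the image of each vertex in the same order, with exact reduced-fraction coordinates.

T1 shear: x ← x − 1/2·y: (-2, 4) → (-4, 4); (2, 5) → (-1/2, 5); (-1, -2) → (0, -2)
T2 scale by (-2, 1): (-4, 4) → (8, 4); (-1/2, 5) → (1, 5); (0, -2) → (0, -2)
T3 scale by (1/2, 1/2): (8, 4) → (4, 2); (1, 5) → (1/2, 5/2); (0, -2) → (0, -1)
T4 rotate counter-clockwise with cos θ = -4/5, sin θ = -3/5: (4, 2) → (-2, -4); (1/2, 5/2) → (11/10, -23/10); (0, -1) → (-3/5, 4/5)
T5 rotate counter-clockwise with cos θ = 7/25, sin θ = 24/25: (-2, -4) → (82/25, -76/25); (11/10, -23/10) → (629/250, 103/250); (-3/5, 4/5) → (-117/125, -44/125)

image vertices: (82/25, -76/25), (629/250, 103/250), (-117/125, -44/125)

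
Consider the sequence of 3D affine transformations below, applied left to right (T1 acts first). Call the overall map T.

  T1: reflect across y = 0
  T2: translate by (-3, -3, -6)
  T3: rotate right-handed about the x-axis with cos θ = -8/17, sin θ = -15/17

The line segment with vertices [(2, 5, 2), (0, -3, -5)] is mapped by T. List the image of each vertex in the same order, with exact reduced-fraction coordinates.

image vertices: (-1, 4/17, 152/17), (-3, -165/17, 88/17)

T1 reflect across y = 0: (2, 5, 2) → (2, -5, 2); (0, -3, -5) → (0, 3, -5)
T2 translate by (-3, -3, -6): (2, -5, 2) → (-1, -8, -4); (0, 3, -5) → (-3, 0, -11)
T3 rotate right-handed about the x-axis with cos θ = -8/17, sin θ = -15/17: (-1, -8, -4) → (-1, 4/17, 152/17); (-3, 0, -11) → (-3, -165/17, 88/17)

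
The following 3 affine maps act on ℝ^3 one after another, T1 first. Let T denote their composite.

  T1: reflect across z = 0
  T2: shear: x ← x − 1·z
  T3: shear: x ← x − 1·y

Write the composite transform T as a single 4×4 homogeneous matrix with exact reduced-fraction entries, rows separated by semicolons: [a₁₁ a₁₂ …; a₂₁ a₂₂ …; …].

T1 = [1 0 0 0; 0 1 0 0; 0 0 -1 0; 0 0 0 1]
T2·T1 = [1 0 1 0; 0 1 0 0; 0 0 -1 0; 0 0 0 1]
T3·…·T1 = [1 -1 1 0; 0 1 0 0; 0 0 -1 0; 0 0 0 1]

T = [1 -1 1 0; 0 1 0 0; 0 0 -1 0; 0 0 0 1]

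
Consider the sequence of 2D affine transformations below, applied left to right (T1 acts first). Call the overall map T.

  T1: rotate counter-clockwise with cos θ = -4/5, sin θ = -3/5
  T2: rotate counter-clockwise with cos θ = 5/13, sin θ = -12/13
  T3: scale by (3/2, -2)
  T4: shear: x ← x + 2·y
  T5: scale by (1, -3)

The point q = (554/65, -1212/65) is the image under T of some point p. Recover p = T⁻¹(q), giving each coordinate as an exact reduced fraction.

p = (2/3, 4)

T1 = [-4/5 3/5 0; -3/5 -4/5 0; 0 0 1]
T2·T1 = [-56/65 -33/65 0; 33/65 -56/65 0; 0 0 1]
T3·…·T1 = [-84/65 -99/130 0; -66/65 112/65 0; 0 0 1]
T4·…·T1 = [-216/65 349/130 0; -66/65 112/65 0; 0 0 1]
T5·…·T1 = [-216/65 349/130 0; 198/65 -336/65 0; 0 0 1]
det M = 9; M⁻¹ = [-112/195 -349/1170 0; -22/65 -24/65 0; 0 0 1]
M⁻¹ · (554/65, -1212/65)ᵀ = (2/3, 4)ᵀ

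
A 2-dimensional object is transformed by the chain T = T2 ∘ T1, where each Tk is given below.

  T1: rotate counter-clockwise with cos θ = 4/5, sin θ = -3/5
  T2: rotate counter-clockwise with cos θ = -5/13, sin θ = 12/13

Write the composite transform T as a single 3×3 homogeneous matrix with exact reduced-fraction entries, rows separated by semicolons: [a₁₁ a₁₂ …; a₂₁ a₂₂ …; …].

T = [16/65 -63/65 0; 63/65 16/65 0; 0 0 1]

T1 = [4/5 3/5 0; -3/5 4/5 0; 0 0 1]
T2·T1 = [16/65 -63/65 0; 63/65 16/65 0; 0 0 1]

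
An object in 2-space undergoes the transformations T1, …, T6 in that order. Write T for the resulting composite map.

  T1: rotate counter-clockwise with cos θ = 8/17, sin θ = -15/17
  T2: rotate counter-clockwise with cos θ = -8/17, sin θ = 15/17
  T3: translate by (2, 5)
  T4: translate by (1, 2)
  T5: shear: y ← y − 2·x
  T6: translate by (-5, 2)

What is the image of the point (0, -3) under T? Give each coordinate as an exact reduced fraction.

T1 rotate counter-clockwise with cos θ = 8/17, sin θ = -15/17: (0, -3) → (-45/17, -24/17)
T2 rotate counter-clockwise with cos θ = -8/17, sin θ = 15/17: (-45/17, -24/17) → (720/289, -483/289)
T3 translate by (2, 5): (720/289, -483/289) → (1298/289, 962/289)
T4 translate by (1, 2): (1298/289, 962/289) → (1587/289, 1540/289)
T5 shear: y ← y − 2·x: (1587/289, 1540/289) → (1587/289, -1634/289)
T6 translate by (-5, 2): (1587/289, -1634/289) → (142/289, -1056/289)

T(p) = (142/289, -1056/289)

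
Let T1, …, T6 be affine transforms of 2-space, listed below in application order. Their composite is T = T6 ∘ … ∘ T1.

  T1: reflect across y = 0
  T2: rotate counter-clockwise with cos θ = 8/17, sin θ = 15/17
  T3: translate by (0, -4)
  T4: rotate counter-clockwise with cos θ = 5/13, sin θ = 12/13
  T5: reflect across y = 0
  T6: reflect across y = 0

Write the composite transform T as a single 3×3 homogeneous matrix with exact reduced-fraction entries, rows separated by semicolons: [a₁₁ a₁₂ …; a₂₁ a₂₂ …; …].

T = [-140/221 171/221 48/13; 171/221 140/221 -20/13; 0 0 1]

T1 = [1 0 0; 0 -1 0; 0 0 1]
T2·T1 = [8/17 15/17 0; 15/17 -8/17 0; 0 0 1]
T3·…·T1 = [8/17 15/17 0; 15/17 -8/17 -4; 0 0 1]
T4·…·T1 = [-140/221 171/221 48/13; 171/221 140/221 -20/13; 0 0 1]
T5·…·T1 = [-140/221 171/221 48/13; -171/221 -140/221 20/13; 0 0 1]
T6·…·T1 = [-140/221 171/221 48/13; 171/221 140/221 -20/13; 0 0 1]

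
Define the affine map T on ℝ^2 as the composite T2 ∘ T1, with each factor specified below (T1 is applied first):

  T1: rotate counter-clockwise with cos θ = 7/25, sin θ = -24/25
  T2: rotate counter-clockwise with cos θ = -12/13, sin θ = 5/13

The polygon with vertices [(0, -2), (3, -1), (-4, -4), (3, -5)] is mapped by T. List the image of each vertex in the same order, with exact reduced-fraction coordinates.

image vertices: (646/325, -72/325), (431/325, 933/325), (1148/325, -1436/325), (1723/325, 789/325)

T1 rotate counter-clockwise with cos θ = 7/25, sin θ = -24/25: (0, -2) → (-48/25, -14/25); (3, -1) → (-3/25, -79/25); (-4, -4) → (-124/25, 68/25); (3, -5) → (-99/25, -107/25)
T2 rotate counter-clockwise with cos θ = -12/13, sin θ = 5/13: (-48/25, -14/25) → (646/325, -72/325); (-3/25, -79/25) → (431/325, 933/325); (-124/25, 68/25) → (1148/325, -1436/325); (-99/25, -107/25) → (1723/325, 789/325)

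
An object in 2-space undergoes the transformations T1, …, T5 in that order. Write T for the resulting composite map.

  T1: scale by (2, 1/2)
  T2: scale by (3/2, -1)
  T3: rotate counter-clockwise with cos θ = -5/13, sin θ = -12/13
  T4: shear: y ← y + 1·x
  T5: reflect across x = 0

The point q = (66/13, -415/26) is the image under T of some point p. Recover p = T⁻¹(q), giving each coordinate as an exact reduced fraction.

p = (4, 1)

T1 = [2 0 0; 0 1/2 0; 0 0 1]
T2·T1 = [3 0 0; 0 -1/2 0; 0 0 1]
T3·…·T1 = [-15/13 -6/13 0; -36/13 5/26 0; 0 0 1]
T4·…·T1 = [-15/13 -6/13 0; -51/13 -7/26 0; 0 0 1]
T5·…·T1 = [15/13 6/13 0; -51/13 -7/26 0; 0 0 1]
det M = 3/2; M⁻¹ = [-7/39 -4/13 0; 34/13 10/13 0; 0 0 1]
M⁻¹ · (66/13, -415/26)ᵀ = (4, 1)ᵀ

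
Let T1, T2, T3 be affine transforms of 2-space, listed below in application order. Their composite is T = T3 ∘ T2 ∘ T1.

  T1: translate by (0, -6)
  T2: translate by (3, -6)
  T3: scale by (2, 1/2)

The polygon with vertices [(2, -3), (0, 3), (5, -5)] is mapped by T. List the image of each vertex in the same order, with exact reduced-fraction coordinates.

image vertices: (10, -15/2), (6, -9/2), (16, -17/2)

T1 translate by (0, -6): (2, -3) → (2, -9); (0, 3) → (0, -3); (5, -5) → (5, -11)
T2 translate by (3, -6): (2, -9) → (5, -15); (0, -3) → (3, -9); (5, -11) → (8, -17)
T3 scale by (2, 1/2): (5, -15) → (10, -15/2); (3, -9) → (6, -9/2); (8, -17) → (16, -17/2)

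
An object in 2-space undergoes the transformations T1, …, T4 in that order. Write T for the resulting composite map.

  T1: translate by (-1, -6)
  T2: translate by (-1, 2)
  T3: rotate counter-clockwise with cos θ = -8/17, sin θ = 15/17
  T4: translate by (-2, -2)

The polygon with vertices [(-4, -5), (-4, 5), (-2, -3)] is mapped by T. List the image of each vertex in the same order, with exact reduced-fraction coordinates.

T1 translate by (-1, -6): (-4, -5) → (-5, -11); (-4, 5) → (-5, -1); (-2, -3) → (-3, -9)
T2 translate by (-1, 2): (-5, -11) → (-6, -9); (-5, -1) → (-6, 1); (-3, -9) → (-4, -7)
T3 rotate counter-clockwise with cos θ = -8/17, sin θ = 15/17: (-6, -9) → (183/17, -18/17); (-6, 1) → (33/17, -98/17); (-4, -7) → (137/17, -4/17)
T4 translate by (-2, -2): (183/17, -18/17) → (149/17, -52/17); (33/17, -98/17) → (-1/17, -132/17); (137/17, -4/17) → (103/17, -38/17)

image vertices: (149/17, -52/17), (-1/17, -132/17), (103/17, -38/17)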